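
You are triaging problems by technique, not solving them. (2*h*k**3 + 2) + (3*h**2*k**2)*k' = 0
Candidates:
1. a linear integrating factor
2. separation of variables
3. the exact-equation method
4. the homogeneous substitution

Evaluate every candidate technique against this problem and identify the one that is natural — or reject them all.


Verdict: the exact-equation method — d/dk of 2*h*k**3 + 2 equals d/dh of 3*h**2*k**2: the form is a total differential of one potential — integrate it exactly.
- a linear integrating factor: a nonlinear term in the unknown puts this outside the integrating-factor template.
- separation of variables: the two dependences do not factor apart.
- the exact-equation method — applies; the problem has the shape this method handles.
- the homogeneous substitution: the slope changes under joint rescaling, failing the degree-zero test.


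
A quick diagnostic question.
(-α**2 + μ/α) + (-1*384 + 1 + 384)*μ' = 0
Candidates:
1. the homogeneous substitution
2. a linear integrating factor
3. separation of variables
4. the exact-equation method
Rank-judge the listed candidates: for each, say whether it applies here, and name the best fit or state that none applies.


Best approach: a linear integrating factor — linear in the unknown with genuine forcing: multiply through by the exponential of the integrated coefficient and the left side closes into one derivative.
- the homogeneous substitution — solved for the derivative, the right side changes under joint scaling of the two variables.
- a linear integrating factor: yes, a natural case for it.
- separation of variables: the two dependences do not factor apart.
- the exact-equation method — exactness fails on the nose — the mixed partials do not match.


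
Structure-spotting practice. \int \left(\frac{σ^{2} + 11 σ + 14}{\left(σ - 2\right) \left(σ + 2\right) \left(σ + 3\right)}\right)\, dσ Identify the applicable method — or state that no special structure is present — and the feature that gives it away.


Diagnosis: partial fractions — a proper rational integrand whose denominator splits into simpler factors — decompose into partial fractions first.


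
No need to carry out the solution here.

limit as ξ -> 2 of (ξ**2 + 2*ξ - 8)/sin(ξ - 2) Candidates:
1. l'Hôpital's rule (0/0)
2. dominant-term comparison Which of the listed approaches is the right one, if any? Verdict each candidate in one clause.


Method: l'Hôpital's rule (0/0) — plug in 2: top and bottom both hit zero, so differentiate each and retry. A first-order expansion at the point is an equally standard path; the rule packages it.
- l'Hôpital's rule (0/0): applies; the problem has the shape this method handles.
- dominant-term comparison: this is not a rational comparison of growth rates at infinity.


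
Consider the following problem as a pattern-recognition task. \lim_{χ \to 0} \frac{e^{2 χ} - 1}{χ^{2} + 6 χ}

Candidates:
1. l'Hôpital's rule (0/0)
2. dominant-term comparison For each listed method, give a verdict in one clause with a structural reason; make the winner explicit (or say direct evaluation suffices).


Method: l'Hôpital's rule (0/0) — numerator and denominator both vanish at 0 — a genuine 0/0 form, which is exactly when l'Hôpital applies. A first-order expansion at the point is an equally standard path; the rule packages it.
- l'Hôpital's rule (0/0) — applies; the problem has the shape this method handles.
- dominant-term comparison — no dominant-degree comparison decides it.


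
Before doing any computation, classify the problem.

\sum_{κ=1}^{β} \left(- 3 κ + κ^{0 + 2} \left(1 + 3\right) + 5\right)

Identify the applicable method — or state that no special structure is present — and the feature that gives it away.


Method: no special technique — nothing telescopes and nothing is geometric; polynomial terms in κ sum term by term.


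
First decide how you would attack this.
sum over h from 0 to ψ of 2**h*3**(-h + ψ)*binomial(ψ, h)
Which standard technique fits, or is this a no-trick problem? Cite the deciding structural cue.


Diagnosis: the binomial theorem — the binomial coefficients weight matched powers of 2 and 3, which is exactly the expansion of a binomial power.


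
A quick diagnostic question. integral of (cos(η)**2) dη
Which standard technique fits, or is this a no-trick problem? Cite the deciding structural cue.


Method: a trigonometric identity — an even power like cos(η)**2 flattens under the half-angle identity into first-degree cosines you can integrate directly.


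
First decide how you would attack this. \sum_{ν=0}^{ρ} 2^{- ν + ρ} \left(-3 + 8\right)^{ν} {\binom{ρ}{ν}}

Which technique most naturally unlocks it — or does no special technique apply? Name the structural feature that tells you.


Verdict: the binomial theorem — the binomial coefficients weight matched powers of (-3 + 8) and 2, which is exactly the expansion of a binomial power.


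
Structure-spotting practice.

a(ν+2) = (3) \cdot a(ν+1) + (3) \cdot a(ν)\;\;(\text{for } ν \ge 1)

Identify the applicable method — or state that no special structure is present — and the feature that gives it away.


Best approach: the characteristic-root method — this is the constant-coefficient homogeneous case — the whole solution in ν reduces to a polynomial's roots.


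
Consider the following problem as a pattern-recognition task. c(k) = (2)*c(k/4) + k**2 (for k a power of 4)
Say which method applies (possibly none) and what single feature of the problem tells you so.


Best approach: the master substitution — the recursive call is at index k/4 rather than a shift, a divide-and-conquer shape — substituting k = 4^m linearizes it.


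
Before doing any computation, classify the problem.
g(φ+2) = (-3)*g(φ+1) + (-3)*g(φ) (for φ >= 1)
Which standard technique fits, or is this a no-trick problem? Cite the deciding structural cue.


Technique: the characteristic-root method — try a geometric ansatz r^φ: constant coefficients turn the recurrence into one polynomial equation in r.


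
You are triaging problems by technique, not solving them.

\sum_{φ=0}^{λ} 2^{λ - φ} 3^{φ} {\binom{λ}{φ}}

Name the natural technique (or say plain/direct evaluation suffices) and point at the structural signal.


Best approach: the binomial theorem — binomial coefficients against complementary powers of 3 and 2: recognize the binomial expansion and resum.


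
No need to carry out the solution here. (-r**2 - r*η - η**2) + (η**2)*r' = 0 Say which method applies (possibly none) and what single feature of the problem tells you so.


Technique: the homogeneous substitution — scaling η and r together leaves the slope fixed — it depends only on r/η, so substitute the ratio.


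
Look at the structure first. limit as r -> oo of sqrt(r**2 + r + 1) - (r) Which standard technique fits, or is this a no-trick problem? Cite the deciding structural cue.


Diagnosis: conjugate multiplication — this difference gives up after one conjugate multiplication — the radical structure cancels against its conjugate.


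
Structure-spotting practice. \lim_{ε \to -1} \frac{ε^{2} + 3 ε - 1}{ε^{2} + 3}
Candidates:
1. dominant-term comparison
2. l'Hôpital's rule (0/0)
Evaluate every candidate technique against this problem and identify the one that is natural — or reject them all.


Best approach: no special technique — nothing blocks direct substitution at -1: plug in and finish.
- dominant-term comparison — this limit is not decided by comparing polynomial growth at infinity.
- l'Hôpital's rule (0/0): substituting the point produces a determinate value, not a 0 over 0 clash.


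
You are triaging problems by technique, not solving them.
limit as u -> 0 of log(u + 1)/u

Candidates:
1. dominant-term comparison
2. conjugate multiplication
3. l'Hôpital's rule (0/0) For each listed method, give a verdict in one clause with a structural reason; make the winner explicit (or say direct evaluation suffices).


Best approach: l'Hôpital's rule (0/0) — numerator and denominator both vanish at 0 — a genuine 0/0 form, which is exactly when l'Hôpital applies. A local series expansion at the point resolves it as well; the rule is the packaged version of that step.
- dominant-term comparison: no dominant-degree comparison decides it.
- conjugate multiplication — no difference of divergent radicals appears, so rationalizing has nothing to cancel.
- l'Hôpital's rule (0/0): yes — fits the structure here.


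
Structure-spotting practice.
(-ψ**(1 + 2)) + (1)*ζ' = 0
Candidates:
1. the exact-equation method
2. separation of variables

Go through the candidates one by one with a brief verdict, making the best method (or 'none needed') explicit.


Technique: no special technique — solved for the derivative, no ζ appears — this is antidifferentiation in ψ wearing ODE clothing.
- the exact-equation method: with the unknown absent from both coefficients, the cross-partial test holds emptily — nothing for the exact method to work on.
- separation of variables — any separation here is vacuous (nothing depends on the unknown); direct integration is the honest label.


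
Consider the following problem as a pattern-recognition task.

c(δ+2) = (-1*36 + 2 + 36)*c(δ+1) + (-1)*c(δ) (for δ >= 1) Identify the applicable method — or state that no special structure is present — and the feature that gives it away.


Diagnosis: the characteristic-root method — the recurrence treats every index alike (constant coefficients, no forcing) — precisely the regime where r^δ trials close it.


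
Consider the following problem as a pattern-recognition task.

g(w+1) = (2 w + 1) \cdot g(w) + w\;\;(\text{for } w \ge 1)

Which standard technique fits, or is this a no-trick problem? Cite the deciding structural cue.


Method: a summation factor — rescale the sequence by the product of the weights 2 w + 1 so far — the recurrence collapses to a plain running sum.


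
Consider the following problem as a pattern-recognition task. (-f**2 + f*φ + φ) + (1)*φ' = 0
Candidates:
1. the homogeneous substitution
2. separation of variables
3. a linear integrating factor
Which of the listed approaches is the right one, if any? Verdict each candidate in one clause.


Verdict: a linear integrating factor — linear in the unknown with genuine forcing: multiply through by the exponential of the integrated coefficient and the left side closes into one derivative.
- the homogeneous substitution — the ratio of the variables does not determine the slope.
- separation of variables: the two dependences are entangled, not a clean product of one-variable pieces.
- a linear integrating factor: a fit — the right tool for this form.


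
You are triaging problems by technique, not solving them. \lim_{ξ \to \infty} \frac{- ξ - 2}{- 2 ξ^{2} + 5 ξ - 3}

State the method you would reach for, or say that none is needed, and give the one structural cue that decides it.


Best approach: dominant-term comparison — divide through by the highest power of ξ; every lower-order term dies and the dominant terms decide the limit. Differentiating the expression as a single quotient would eventually settle it as well; matching dominant growth settles it immediately.


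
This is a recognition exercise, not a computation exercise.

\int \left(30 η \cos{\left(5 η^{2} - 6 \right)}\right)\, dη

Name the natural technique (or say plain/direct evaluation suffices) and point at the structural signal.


Verdict: u-substitution — the only nontrivial dependence routes through 5 η^{2} - 6, whose derivative supplies the leftover factor up to a constant multiple — u = 5 η^{2} - 6 flattens it.


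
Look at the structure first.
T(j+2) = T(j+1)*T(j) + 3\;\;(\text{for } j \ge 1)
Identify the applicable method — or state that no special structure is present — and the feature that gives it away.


Verdict: no special technique — once the recursion is nonlinear, characteristic roots, master substitutions, and summation factors are all off the table.


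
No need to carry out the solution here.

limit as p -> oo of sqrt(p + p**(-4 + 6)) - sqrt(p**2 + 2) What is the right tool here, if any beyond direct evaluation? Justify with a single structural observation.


Best approach: conjugate multiplication — the ∞ − ∞ radical form is the exact trigger for the conjugate maneuver.


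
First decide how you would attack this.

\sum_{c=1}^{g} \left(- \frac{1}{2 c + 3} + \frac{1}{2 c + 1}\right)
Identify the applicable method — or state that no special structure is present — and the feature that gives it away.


Method: telescoping — the summand is \frac{1}{2 c + 1} minus the same expression shifted by one, so consecutive terms cancel in pairs.


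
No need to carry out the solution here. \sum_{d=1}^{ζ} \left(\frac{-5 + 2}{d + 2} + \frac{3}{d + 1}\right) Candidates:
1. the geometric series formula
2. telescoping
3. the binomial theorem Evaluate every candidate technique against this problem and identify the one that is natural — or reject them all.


Best approach: telescoping — the piece each term subtracts is \frac{3}{d + 1} advanced by one index, and it reappears with a plus sign leading the following term — the sum collapses to its boundary terms.
- the geometric series formula: the term-to-term ratio changes with the index, so the geometric formula cannot close it.
- telescoping: a fit — the right tool for this form.
- the binomial theorem — there is no sum-raised-to-a-power identity hiding in these terms.


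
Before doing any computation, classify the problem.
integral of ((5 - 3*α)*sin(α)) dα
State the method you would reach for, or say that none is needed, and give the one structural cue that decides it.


Diagnosis: integration by parts — 5 - 3*α dies after finitely many derivatives while sin(α) cycles under integration — the tabular/parts setup.


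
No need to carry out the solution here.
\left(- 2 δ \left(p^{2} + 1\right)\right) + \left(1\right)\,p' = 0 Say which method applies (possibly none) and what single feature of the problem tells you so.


Technique: separation of variables — one side of the product carries the independent variable, the other the unknown — the textbook separation shape.


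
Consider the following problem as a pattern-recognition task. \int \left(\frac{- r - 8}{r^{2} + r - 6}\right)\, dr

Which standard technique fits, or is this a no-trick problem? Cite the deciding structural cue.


Best approach: partial fractions — the denominator r^{2} + r - 6 factors, so the quotient decomposes into elementary partial fractions term by term.


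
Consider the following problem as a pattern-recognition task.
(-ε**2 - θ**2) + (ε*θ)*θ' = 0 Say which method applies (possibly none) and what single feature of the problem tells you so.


Technique: the homogeneous substitution — scaling ε and θ together leaves the slope fixed — it depends only on θ/ε, so substitute the ratio. Rearranged, this also fits the Bernoulli template directly; the homogeneous substitution reads the structure without the rearrangement.


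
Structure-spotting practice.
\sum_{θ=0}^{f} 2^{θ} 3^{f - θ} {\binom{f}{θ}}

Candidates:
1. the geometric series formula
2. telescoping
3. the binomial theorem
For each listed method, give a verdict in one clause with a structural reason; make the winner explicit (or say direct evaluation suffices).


Technique: the binomial theorem — binomial coefficients against complementary powers of 2 and 3: recognize the binomial expansion and resum.
- the geometric series formula: dividing successive terms gives an index-dependent quantity, not a constant.
- telescoping — the summand is not presented as a shifted difference — a telescoping rewrite may exist, but the displayed structure does not offer one.
- the binomial theorem — applies; the problem has the shape this method handles.


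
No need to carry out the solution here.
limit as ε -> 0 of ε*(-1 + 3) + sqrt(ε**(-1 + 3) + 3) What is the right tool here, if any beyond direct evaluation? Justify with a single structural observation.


Diagnosis: no special technique — the function is continuous at 0; evaluation is itself the limit, no machinery required.


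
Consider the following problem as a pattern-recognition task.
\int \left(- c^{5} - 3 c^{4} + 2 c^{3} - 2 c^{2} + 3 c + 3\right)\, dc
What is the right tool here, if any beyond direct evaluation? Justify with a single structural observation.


Diagnosis: no special technique — scan for structure and find none: constant multiples of powers of c, integrate directly.


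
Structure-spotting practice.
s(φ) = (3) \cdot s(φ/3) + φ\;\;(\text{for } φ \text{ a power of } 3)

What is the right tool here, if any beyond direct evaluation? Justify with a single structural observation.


Verdict: the master substitution — the argument shrinks by the factor 3, so measure the index on a logarithmic scale and the recursion becomes a shift.


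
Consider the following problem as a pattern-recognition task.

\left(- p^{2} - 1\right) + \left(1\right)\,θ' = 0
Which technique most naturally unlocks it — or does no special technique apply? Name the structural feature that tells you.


Technique: no special technique — solved for the derivative, no θ appears — this is antidifferentiation in p wearing ODE clothing.


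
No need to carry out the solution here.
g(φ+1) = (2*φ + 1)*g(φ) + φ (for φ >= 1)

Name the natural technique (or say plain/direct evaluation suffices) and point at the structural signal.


Technique: a summation factor — first-order linear but the coefficient 2*φ + 1 moves with the index — divide by the cumulative product and telescope.


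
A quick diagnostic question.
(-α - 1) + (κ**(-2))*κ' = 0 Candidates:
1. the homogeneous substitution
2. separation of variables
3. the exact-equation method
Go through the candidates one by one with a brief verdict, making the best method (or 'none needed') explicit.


Verdict: separation of variables — all dependence on the two variables factors apart, the defining separable shape.
- the homogeneous substitution: the ratio substitution does not collapse this equation.
- separation of variables: applicable, and directly so.
- the exact-equation method — the cross-partial test holds only vacuously — each coefficient lives in its own variable, so the exactness machinery reads no structure the split form does not already show.


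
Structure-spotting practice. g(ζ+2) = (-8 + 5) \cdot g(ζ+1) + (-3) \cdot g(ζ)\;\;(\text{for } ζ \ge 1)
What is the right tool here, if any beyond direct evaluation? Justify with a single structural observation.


Best approach: the characteristic-root method — because shifting ζ leaves the equation's coefficients unchanged, exponential trials reduce it to algebra.


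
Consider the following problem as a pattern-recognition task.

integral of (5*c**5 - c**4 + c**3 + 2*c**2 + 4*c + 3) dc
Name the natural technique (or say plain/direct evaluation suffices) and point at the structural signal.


Method: no special technique — nothing composite, nothing rational, nothing trigonometric — each constant-multiple power of c integrates by the power rule alone.


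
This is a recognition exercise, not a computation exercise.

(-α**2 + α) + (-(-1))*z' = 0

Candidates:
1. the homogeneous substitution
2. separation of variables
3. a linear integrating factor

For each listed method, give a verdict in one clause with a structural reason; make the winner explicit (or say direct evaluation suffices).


Verdict: no special technique — the slope is a pure function of α; integrate both sides and be done.
- the homogeneous substitution: the slope is not a function of the ratio of the variables alone.
- separation of variables: any separation here is vacuous (nothing depends on the unknown); direct integration is the honest label.
- a linear integrating factor: the linear template holds only trivially here (the unknown is absent, so the coefficient is zero) — the method is not the natural label.


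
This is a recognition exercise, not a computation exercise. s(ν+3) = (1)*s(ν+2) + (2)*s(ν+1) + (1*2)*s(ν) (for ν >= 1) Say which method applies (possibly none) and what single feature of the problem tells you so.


Best approach: the characteristic-root method — shift-invariance with fixed coefficients calls for exponential trials; the characteristic polynomial finds every r^ν.


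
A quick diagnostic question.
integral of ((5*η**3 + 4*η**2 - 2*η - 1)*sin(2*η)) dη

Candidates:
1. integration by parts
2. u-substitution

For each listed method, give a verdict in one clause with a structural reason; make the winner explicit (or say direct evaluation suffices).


Diagnosis: integration by parts — 5*η**3 + 4*η**2 - 2*η - 1 dies after finitely many derivatives while sin(2*η) cycles under integration — the tabular/parts setup.
- integration by parts — yes, a natural case for it.
- u-substitution — no subexpression of the integrand pairs with its own derivative as a factor — individual terms may offer their own substitutions, but any change of variable covering the whole integral would have to be constructed from outside the expression.


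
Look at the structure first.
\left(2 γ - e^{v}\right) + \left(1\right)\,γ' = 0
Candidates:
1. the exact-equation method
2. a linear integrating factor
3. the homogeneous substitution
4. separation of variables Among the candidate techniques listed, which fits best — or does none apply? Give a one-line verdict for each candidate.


Diagnosis: a linear integrating factor — γ enters only linearly with coefficient 2; multiply by exp of the integral of 2 and the left side becomes one derivative.
- the exact-equation method: the mixed-partials test fails on this split — it is not an exact differential as presented.
- a linear integrating factor: applicable, and directly so.
- the homogeneous substitution — the ratio of the variables does not determine the slope.
- separation of variables — no algebra isolates the independent variable on one side and the unknown on the other.


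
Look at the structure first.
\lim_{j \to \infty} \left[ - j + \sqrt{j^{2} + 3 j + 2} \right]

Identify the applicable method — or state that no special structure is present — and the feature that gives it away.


Diagnosis: conjugate multiplication — \sqrt{j^{2} + 3 j + 2} and j both blow up, but their difference is tame once the conjugate rationalizes it.


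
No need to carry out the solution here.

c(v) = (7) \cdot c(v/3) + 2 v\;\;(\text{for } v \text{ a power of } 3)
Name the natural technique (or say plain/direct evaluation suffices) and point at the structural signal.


Verdict: the master substitution — treat m = log base 3 of v as the new clock: one recursion step advances m by one while v scales by 3.


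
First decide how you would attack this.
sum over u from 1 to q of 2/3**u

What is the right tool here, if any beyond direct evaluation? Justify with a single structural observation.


Diagnosis: the geometric series formula — consecutive terms stand in a fixed index-free ratio — the geometric sum formula closes it.


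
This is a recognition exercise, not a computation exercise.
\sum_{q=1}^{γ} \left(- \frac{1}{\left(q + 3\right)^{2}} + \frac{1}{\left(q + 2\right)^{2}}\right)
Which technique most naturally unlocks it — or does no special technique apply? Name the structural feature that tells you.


Best approach: telescoping — consecutive terms evaluate one function at adjacent indices (\frac{1}{\left(q + 2\right)^{2}} is its current value): one term's tail is the next term's head, so the chain collapses.


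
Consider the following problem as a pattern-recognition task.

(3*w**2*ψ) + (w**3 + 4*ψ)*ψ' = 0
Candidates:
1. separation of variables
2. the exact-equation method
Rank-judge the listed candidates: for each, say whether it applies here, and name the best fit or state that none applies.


Best approach: the exact-equation method — the cross partial derivatives of 3*w**2*ψ and w**3 + 4*ψ agree, so the left side is the total differential of one potential in w and ψ.
- separation of variables: the two dependences are entangled, not a clean product of one-variable pieces.
- the exact-equation method: a fit — the right tool for this form.


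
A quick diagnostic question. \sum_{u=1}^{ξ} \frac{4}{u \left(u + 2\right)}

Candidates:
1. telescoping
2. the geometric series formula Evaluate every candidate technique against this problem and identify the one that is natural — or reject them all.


Diagnosis: telescoping — \frac{4}{u \left(u + 2\right)} is a collapsed telescope: expand it into simple fractions to see the cancellation.
- telescoping — applies; the problem has the shape this method handles.
- the geometric series formula: the ratio of consecutive terms depends on the index.


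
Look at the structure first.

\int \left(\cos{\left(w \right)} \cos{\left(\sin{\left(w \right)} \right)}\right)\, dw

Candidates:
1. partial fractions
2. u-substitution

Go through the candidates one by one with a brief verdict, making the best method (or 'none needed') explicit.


Technique: u-substitution — differentiating the inner expression \sin{\left(w \right)} produces the factor \cos{\left(w \right)} up to a constant multiple, so substituting u = \sin{\left(w \right)} reduces everything to a one-variable integral in u.
- partial fractions: there is no rational-function structure to decompose.
- u-substitution: applicable, and directly so.


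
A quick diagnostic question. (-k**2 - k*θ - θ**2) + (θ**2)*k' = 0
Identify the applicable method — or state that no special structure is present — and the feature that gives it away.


Technique: the homogeneous substitution — solved for the derivative, the right side is unchanged under scaling θ and k together — it depends only on the ratio k/θ, so substitute a single ratio variable.


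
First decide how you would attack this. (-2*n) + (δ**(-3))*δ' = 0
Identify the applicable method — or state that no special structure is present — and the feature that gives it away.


Best approach: separation of variables — all dependence on the two variables factors apart, the defining separable shape. One could also solve this as an exact equation; with each coefficient in its own variable, separating is the same work with fewer steps.


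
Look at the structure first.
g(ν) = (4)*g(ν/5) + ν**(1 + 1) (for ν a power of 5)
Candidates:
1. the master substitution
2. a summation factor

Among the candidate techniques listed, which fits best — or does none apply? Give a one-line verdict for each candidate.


Best approach: the master substitution — recursion at ν/5 is multiplicative in the index; logarithmic reindexing via ν = 5^m linearizes it.
- the master substitution — applies; the problem has the shape this method handles.
- a summation factor: the recursion divides its index rather than shifting it — there is no previous-term chain for a summation factor to telescope.


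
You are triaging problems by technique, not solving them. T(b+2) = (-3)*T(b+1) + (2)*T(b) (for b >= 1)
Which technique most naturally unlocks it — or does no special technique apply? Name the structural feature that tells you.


Method: the characteristic-root method — the recurrence is linear and homogeneous with constant coefficients, so the ansatz r^b turns it into a polynomial equation for r.


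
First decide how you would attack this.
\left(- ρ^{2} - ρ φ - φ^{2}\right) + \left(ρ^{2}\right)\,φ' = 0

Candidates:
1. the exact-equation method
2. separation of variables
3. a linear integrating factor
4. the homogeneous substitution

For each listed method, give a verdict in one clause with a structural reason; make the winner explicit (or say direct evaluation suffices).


Best approach: the homogeneous substitution — the slope is degree-zero homogeneous: the ratio substitution v = φ/ρ collapses it.
- the exact-equation method: the mixed-partials test fails on this split — it is not an exact differential as presented.
- separation of variables: no division isolates the independent variable from the unknown.
- a linear integrating factor: a nonlinear term in the unknown puts this outside the integrating-factor template.
- the homogeneous substitution — yes, a natural case for it.


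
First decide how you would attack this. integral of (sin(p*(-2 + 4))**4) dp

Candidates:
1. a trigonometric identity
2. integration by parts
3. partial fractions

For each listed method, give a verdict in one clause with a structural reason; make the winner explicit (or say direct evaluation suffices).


Verdict: a trigonometric identity — sin(p*(-2 + 4))**4 is an even power — the power-reduction identity rewrites it into first-degree cosines.
- a trigonometric identity: a fit — the right tool for this form.
- integration by parts — not the natural route: no polynomial-kernel product appears — a recursive parts reduction of the trigonometric product exists, but the identity rewrite is direct.
- partial fractions: the expression is not a ratio of polynomials that decomposes further.


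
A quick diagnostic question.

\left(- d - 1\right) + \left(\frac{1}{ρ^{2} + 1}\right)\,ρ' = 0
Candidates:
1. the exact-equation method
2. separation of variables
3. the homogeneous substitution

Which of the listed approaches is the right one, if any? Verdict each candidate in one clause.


Diagnosis: separation of variables — separating collects all ρ-dependence with the derivative and leaves all d-dependence opposite: variables separate.
- the exact-equation method — any potential here is of the trivial single-variable kind; the exact method earns its name only with genuine cross terms.
- separation of variables — a fit — the right tool for this form.
- the homogeneous substitution: solved for the derivative, the right side changes under joint scaling of the two variables.


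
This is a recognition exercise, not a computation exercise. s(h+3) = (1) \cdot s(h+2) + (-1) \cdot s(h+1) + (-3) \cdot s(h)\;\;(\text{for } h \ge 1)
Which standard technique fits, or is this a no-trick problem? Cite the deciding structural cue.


Best approach: the characteristic-root method — this is the constant-coefficient homogeneous case — the whole solution in h reduces to a polynomial's roots.


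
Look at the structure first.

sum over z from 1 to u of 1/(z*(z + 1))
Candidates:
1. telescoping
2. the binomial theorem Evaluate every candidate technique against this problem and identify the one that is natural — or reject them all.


Technique: telescoping — 1/(z*(z + 1)) hides a difference of shifted reciprocals — decompose it and the middle of the sum vanishes.
- telescoping: applicable, and directly so.
- the binomial theorem: no binomial coefficients pair up with complementary powers here.


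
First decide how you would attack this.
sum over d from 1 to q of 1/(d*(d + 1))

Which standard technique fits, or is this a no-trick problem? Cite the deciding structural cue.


Technique: telescoping — rewrite 1/(d*(d + 1)) as simple fractions and successive terms eat each other — only the edges survive.


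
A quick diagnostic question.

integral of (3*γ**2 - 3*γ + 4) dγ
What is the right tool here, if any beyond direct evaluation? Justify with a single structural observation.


Technique: no special technique — nothing composite, nothing rational, nothing trigonometric — each constant-multiple power of γ integrates by the power rule alone.


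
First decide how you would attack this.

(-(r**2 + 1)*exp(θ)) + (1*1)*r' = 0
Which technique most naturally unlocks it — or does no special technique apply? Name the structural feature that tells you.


Verdict: separation of variables — one side of the product carries the independent variable, the other the unknown — the textbook separation shape.


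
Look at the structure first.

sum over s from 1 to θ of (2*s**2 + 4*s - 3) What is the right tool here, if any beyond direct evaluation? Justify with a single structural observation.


Technique: no special technique — with only polynomial terms in s present, the classical sum-of-powers identities are all you need.


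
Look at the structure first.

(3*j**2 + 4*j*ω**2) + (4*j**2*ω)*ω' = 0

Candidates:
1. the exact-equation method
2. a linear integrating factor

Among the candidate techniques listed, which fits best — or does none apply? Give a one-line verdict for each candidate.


Verdict: the exact-equation method — the compatibility test passes: the ω-derivative of 3*j**2 + 4*j*ω**2 matches the j-derivative of 4*j**2*ω, so integrate a potential.
- the exact-equation method: a fit — the right tool for this form.
- a linear integrating factor — the unknown enters nonlinearly (through a power, a denominator, or a transcendental function), which the linear integrating-factor recipe cannot absorb as-is — any repair would come from a preliminary substitution, not the factor.


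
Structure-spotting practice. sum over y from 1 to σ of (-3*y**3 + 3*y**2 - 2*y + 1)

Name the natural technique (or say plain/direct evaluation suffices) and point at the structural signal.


Diagnosis: no special technique — the sum is polynomial through and through; closed forms for each power of y finish it directly.


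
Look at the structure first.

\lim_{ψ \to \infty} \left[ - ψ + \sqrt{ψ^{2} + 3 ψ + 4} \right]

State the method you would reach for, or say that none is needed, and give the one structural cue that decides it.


Technique: conjugate multiplication — the difference \sqrt{ψ^{2} + 3 ψ + 4} - ψ is an ∞ − ∞ stalemate; its conjugate partner breaks the tie.


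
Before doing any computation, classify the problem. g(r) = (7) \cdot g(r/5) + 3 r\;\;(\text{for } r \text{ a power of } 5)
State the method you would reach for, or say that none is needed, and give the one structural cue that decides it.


Best approach: the master substitution — the argument contracts 5-fold per step: reindex r exponentially and solve the linear recurrence in the new index.


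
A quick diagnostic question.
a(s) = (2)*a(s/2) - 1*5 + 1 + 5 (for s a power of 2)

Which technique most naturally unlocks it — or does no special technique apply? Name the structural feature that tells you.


Diagnosis: the master substitution — index division is the fingerprint: s/2 in the recursive call means substitute s = 2^m.


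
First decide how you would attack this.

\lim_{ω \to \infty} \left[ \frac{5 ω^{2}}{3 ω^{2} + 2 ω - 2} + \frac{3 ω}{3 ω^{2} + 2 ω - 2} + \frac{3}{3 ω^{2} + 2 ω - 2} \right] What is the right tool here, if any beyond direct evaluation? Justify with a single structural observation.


Best approach: dominant-term comparison — at large ω only the top-degree terms survive; compare the leading terms and the limit falls out. Viewed as a single quotient this is an ∞/∞ form — an at-infinity application of l'Hôpital's rule would also resolve it; comparing leading growth reads the answer without differentiating.


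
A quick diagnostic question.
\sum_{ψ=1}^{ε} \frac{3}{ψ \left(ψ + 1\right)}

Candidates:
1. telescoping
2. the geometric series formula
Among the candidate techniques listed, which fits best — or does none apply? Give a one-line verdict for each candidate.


Diagnosis: telescoping — rewrite \frac{3}{ψ \left(ψ + 1\right)} as simple fractions and successive terms eat each other — only the edges survive.
- telescoping: a fit — the right tool for this form.
- the geometric series formula — consecutive terms are not related by a fixed multiplier.


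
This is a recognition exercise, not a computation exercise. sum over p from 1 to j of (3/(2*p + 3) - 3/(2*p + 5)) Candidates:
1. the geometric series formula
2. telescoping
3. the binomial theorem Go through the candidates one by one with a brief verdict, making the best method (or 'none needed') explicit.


Diagnosis: telescoping — each term adds 3/(2*p + 3) and subtracts the same expression advanced one index; that subtracted piece cancels against the next term's added copy — only the boundary terms survive.
- the geometric series formula: the ratio of consecutive terms depends on the index.
- telescoping — yes, a natural case for it.
- the binomial theorem: there is no sum-raised-to-a-power identity hiding in these terms.


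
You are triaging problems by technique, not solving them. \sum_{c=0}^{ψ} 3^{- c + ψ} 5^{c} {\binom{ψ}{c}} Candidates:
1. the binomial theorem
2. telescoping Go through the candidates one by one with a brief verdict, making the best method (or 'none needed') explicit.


Technique: the binomial theorem — terms weighting {\binom{ψ}{c}} against matched powers of 5 and 3 reassemble into (5 + 3)^ψ by the binomial theorem.
- the binomial theorem: a fit — the right tool for this form.
- telescoping — as presented, consecutive terms share no shifted copy to cancel against — no rewrite is on display to change that.


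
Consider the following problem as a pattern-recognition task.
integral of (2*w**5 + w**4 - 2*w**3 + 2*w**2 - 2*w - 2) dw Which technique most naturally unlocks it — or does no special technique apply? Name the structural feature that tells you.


Verdict: no special technique — the integrand is a sum of constant multiples of powers of w — integrate term by term.


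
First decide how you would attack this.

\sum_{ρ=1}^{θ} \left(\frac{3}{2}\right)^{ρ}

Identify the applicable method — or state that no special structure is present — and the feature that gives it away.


Method: the geometric series formula — check a ratio of consecutive terms: it is \frac{3}{2}, independent of the index, so the geometric formula closes the sum.


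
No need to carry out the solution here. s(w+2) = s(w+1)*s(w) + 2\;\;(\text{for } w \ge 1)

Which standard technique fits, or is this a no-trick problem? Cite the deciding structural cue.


Technique: no special technique — the update rule curves (it is not linear in the unknown sequence), so no superposition-based closed form attaches — iterate or study it directly.


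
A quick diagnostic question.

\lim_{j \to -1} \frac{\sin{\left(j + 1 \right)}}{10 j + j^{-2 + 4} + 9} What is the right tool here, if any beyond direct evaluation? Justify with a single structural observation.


Verdict: l'Hôpital's rule (0/0) — the 0/0 form at -1 is the signature situation for l'Hôpital's rule. A local series expansion at the point resolves it as well; the rule is the packaged version of that step.


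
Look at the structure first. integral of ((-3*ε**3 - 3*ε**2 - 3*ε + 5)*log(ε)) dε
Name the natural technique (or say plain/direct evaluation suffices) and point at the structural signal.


Diagnosis: integration by parts — the logarithm log(ε) has no power-rule antiderivative to read off directly, but its derivative is algebraic — so differentiate log(ε) and integrate the polynomial factor -3*ε**3 - 3*ε**2 - 3*ε + 5.


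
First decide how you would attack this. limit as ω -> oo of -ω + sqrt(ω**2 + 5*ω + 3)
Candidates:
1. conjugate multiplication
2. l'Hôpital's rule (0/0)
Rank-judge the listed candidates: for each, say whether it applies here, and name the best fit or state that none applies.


Method: conjugate multiplication — turning the difference into a conjugate-rationalized ratio makes the limit readable.
- conjugate multiplication — applicable, and directly so.
- l'Hôpital's rule (0/0) — substitution produces ∞ − ∞ rather than a vanishing quotient; the rule needs a 0/0 ratio to act on.


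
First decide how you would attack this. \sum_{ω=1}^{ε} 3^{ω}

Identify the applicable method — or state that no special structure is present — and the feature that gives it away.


Verdict: the geometric series formula — check a ratio of consecutive terms: it is 3, independent of the index, so the geometric formula closes the sum.
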